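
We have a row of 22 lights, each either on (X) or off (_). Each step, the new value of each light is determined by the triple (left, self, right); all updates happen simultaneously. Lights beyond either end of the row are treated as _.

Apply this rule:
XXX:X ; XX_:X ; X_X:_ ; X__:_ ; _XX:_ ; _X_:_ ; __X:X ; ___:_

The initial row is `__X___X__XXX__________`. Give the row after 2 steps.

step 1: _X___X__X_XX__________
step 2: X___X__X___X__________

X___X__X___X__________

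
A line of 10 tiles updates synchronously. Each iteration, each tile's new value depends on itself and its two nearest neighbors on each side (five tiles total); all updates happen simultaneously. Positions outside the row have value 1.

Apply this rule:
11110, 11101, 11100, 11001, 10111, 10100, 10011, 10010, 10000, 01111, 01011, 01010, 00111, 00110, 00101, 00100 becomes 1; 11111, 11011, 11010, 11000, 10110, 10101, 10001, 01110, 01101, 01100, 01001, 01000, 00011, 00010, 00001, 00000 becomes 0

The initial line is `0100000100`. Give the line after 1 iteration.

0101000101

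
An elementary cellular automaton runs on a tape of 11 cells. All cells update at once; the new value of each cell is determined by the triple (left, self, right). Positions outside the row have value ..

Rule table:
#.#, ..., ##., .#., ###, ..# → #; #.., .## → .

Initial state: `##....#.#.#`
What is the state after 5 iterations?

.#.########
###.#######
.###.######
#.###.#####
##.###.####

##.###.####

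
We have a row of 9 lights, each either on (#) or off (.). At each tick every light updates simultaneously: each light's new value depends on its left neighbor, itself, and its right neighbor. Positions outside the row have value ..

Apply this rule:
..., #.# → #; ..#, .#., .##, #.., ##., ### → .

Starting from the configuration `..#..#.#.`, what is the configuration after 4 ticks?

..###...#

#.....#..
..###...#
#.....#..  (repeats tick 1; period 2)
tick 4: ..###...#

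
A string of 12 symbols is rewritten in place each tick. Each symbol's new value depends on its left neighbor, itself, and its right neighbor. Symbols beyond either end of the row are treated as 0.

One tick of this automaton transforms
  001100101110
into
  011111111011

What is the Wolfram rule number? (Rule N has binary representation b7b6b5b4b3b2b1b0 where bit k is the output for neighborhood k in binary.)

position 9: 111 → 0  (bit 7 = 0)
position 3: 110 → 1  (bit 6 = 1)
position 7: 101 → 1  (bit 5 = 1)
position 4: 100 → 1  (bit 4 = 1)
position 2: 011 → 1  (bit 3 = 1)
position 6: 010 → 1  (bit 2 = 1)
position 1: 001 → 1  (bit 1 = 1)
position 0: 000 → 0  (bit 0 = 0)
bits b7..b0 = 01111110 = 126

126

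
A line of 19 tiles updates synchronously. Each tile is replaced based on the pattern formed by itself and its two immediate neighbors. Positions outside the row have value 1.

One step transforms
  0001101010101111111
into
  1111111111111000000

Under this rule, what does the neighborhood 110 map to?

At position 4 the neighborhood is 110; the next row has 1 there.

1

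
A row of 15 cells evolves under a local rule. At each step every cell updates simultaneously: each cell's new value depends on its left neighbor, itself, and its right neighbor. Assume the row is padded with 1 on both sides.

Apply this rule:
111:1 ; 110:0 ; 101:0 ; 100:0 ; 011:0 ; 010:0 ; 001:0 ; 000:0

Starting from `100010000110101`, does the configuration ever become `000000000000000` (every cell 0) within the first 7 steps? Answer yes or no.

000000000000000
all cells are 0 at step 1

yes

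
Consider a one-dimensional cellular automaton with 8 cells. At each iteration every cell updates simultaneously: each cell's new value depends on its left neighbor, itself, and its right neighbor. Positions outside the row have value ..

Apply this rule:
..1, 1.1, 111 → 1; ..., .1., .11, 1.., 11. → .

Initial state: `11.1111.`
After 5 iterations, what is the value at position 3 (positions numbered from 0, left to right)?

.

..1.11..
.1.1....
1.1.....
.1......
1.......
position 3 holds .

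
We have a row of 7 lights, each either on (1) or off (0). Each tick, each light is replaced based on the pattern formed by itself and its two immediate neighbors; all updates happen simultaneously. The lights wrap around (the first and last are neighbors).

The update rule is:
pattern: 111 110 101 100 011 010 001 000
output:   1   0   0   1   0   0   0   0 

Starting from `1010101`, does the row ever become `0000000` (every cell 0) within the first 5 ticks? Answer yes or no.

yes

tick 1: 0000000
all cells are 0 at tick 1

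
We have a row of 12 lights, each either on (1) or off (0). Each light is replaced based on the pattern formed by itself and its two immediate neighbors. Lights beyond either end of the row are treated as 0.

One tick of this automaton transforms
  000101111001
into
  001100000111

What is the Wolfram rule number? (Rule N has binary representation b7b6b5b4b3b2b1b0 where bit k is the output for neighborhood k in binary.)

22

position 6: 111 → 0  (bit 7 = 0)
position 8: 110 → 0  (bit 6 = 0)
position 4: 101 → 0  (bit 5 = 0)
position 9: 100 → 1  (bit 4 = 1)
position 5: 011 → 0  (bit 3 = 0)
position 3: 010 → 1  (bit 2 = 1)
position 2: 001 → 1  (bit 1 = 1)
position 0: 000 → 0  (bit 0 = 0)
bits b7..b0 = 00010110 = 22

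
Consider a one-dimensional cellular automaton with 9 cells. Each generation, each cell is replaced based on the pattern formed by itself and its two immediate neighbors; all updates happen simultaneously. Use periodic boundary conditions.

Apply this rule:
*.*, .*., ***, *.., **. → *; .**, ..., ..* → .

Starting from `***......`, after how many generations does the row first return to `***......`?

9

.***.....
..***....
...***...
....***..
.....***.
......***
*......**
**......*
***......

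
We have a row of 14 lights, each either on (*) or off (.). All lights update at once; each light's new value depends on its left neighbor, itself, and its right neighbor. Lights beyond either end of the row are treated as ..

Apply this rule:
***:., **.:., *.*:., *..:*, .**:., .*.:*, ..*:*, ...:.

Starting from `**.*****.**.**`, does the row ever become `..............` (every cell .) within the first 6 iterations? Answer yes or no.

..............
all cells are . at iteration 1

yes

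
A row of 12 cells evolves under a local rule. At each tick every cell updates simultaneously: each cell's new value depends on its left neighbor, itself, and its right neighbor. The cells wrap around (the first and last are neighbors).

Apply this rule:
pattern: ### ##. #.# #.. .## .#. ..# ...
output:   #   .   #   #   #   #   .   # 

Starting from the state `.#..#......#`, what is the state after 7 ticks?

####.####.##

###.######.#
##.######.##
#.######.###
.######.####
######.####.
#####.####.#
####.####.##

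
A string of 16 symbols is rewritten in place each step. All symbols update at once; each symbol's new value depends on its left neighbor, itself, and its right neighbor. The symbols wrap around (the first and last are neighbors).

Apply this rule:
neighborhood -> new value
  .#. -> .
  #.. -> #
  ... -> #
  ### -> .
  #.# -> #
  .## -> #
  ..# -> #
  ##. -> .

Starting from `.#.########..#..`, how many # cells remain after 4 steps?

step 1: #.##.......##.##
step 2: .##.########.##.
step 3: ##.##.......##.#
step 4: ..##.########.##
count of #: 12

12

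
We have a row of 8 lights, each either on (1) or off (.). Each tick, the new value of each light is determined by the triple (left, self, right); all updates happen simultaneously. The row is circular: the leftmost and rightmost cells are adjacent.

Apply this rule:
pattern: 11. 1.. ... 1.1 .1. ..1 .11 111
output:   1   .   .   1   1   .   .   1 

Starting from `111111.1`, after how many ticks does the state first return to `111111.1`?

8

1111111.
.1111111
1.111111
11.11111
111.1111
1111.111
11111.11
111111.1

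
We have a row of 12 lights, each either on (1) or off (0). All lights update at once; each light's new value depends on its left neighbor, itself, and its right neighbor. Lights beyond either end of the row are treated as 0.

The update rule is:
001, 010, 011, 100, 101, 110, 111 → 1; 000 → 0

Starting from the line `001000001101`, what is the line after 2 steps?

011100011111
111110111111

111110111111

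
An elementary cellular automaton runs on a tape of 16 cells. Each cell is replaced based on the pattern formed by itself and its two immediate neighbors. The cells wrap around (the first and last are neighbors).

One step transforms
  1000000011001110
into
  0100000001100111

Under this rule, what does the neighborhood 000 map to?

0

At position 2 the neighborhood is 000; the next row has 0 there.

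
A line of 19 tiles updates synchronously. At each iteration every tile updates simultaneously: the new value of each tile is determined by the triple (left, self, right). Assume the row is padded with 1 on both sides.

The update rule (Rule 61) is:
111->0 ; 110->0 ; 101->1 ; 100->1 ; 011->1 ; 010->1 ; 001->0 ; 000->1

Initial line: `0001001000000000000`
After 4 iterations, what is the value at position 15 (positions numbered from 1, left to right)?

0

1101101111111111110
0011011000000000001
1010110111111111101
0111101100000000011
position 15 holds 0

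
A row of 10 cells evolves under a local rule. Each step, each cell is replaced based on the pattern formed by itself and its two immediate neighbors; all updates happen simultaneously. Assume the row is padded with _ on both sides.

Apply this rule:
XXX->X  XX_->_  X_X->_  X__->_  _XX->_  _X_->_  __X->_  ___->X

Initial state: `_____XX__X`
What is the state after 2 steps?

_XX__XXXXX

step 1: XXXX______
step 2: _XX__XXXXX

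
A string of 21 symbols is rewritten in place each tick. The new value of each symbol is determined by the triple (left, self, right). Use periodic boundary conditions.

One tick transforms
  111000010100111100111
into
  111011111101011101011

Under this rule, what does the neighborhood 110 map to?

At position 2 the neighborhood is 110; the next row has 1 there.

1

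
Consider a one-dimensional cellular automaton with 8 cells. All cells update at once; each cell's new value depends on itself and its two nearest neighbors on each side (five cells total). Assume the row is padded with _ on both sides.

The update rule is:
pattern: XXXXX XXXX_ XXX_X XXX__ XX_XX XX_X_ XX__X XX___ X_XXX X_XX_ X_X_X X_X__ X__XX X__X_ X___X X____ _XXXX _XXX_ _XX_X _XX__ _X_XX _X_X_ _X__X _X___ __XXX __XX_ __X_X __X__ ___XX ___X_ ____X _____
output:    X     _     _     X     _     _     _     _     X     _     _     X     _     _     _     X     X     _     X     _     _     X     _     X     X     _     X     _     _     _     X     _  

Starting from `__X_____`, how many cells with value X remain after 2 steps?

1

X__XX___
______X_
count of X: 1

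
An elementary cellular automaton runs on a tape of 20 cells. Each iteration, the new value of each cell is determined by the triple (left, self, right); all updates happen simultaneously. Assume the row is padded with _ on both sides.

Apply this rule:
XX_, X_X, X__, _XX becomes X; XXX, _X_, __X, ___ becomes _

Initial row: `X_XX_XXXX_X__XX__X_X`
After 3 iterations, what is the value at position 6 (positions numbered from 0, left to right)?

_XXXXX__XX_X_XXX__X_
_X___XX_XXX_XX_XX__X
__X__XXXX_XXXXXXXX__
position 6 holds X

X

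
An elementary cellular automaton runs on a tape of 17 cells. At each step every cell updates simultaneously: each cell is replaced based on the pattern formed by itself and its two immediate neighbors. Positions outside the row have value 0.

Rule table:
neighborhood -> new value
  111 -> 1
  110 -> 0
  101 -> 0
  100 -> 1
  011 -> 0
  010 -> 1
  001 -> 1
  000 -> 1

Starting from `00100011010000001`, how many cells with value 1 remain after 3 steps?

9

step 1: 11111100011111111
step 2: 01111011101111110
step 3: 10110001000111101
count of 1: 9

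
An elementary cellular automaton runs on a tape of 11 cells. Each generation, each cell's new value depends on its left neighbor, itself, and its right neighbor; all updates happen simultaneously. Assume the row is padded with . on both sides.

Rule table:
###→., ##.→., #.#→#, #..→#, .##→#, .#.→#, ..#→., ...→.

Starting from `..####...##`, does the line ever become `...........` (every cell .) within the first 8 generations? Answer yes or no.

no

generation 1: ..#...#..#.
generation 2: ..##..##.##
generation 3: ..#.#.#.##.
generation 4: ..#######.#
generation 5: ..#......##
generation 6: ..##.....#.
generation 7: ..#.#....##
generation 8: ..####...#.
generation 8 is ..####...#., still not uniform .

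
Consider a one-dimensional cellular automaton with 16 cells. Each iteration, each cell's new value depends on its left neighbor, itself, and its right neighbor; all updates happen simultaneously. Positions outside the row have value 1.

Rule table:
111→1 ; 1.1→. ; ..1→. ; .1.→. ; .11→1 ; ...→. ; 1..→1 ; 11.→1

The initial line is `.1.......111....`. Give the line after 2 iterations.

..1......1111...
1..1.....11111..

1..1.....11111..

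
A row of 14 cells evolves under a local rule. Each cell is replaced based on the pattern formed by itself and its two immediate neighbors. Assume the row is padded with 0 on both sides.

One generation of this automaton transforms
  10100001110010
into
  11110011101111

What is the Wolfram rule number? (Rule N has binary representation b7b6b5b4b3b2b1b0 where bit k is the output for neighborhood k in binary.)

position 8: 111 → 1  (bit 7 = 1)
position 9: 110 → 0  (bit 6 = 0)
position 1: 101 → 1  (bit 5 = 1)
position 3: 100 → 1  (bit 4 = 1)
position 7: 011 → 1  (bit 3 = 1)
position 0: 010 → 1  (bit 2 = 1)
position 6: 001 → 1  (bit 1 = 1)
position 4: 000 → 0  (bit 0 = 0)
bits b7..b0 = 10111110 = 190

190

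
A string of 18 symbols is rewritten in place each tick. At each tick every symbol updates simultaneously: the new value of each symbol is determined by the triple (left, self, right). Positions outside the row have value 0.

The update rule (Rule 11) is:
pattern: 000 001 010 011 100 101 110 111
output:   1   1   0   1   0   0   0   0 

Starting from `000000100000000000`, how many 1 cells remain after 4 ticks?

5

111111001111111111
100000011000000000
001111110011111111
111000000110000000
count of 1: 5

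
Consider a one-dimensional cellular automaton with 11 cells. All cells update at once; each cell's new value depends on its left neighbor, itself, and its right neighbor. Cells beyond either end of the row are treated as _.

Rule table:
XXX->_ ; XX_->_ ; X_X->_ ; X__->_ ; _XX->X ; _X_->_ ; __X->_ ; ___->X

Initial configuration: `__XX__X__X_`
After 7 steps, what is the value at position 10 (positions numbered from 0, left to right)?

step 1: X_X________
step 2: ____XXXXXXX
step 3: XXX_X______
step 4: X_____XXXXX
step 5: __XXX_X____
step 6: X_X_____XXX
step 7: ____XXX_X__
position 10 holds _

_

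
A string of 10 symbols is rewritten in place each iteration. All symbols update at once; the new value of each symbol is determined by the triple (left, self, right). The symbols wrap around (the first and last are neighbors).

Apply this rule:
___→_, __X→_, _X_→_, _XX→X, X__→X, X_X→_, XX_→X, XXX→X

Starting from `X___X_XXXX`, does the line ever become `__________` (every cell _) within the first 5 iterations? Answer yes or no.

no

iteration 1: XX____XXXX
iteration 2: XXX___XXXX
iteration 3: XXXX__XXXX
iteration 4: XXXXX_XXXX
iteration 5: XXXXX_XXXX
iteration 5 is XXXXX_XXXX, still not uniform _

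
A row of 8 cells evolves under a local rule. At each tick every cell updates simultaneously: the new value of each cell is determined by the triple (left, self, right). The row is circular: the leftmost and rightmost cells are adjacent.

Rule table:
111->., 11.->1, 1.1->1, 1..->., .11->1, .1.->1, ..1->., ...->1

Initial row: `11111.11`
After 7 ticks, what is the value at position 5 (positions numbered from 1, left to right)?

tick 1: ....111.
tick 2: 111.1.1.
tick 3: 1.111111
tick 4: 111.....
tick 5: 1.1.111.
tick 6: 11111.11  (repeats tick 0; period 6)
tick 7: ....111.
position 5 holds 1

1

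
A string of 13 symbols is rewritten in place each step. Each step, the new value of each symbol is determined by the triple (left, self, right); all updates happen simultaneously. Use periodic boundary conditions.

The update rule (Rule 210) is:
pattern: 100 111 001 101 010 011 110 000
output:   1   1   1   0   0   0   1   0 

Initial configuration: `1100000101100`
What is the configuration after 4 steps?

1100100000010

0110001000111
0011010101011
1101000000001
1100100000010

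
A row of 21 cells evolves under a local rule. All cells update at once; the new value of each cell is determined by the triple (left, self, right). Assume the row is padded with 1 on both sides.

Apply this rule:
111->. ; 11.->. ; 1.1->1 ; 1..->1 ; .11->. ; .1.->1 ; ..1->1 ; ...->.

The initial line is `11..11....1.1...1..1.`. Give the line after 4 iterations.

11..1...111.1...1..1.

..11..1..11111.111111
11..11111.....1......
..11.....1...111....1
11..1...111.1...1..1.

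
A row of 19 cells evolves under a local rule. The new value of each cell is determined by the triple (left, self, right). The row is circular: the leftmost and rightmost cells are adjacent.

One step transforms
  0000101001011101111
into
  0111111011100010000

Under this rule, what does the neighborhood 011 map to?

0

At position 11 the neighborhood is 011; the next row has 0 there.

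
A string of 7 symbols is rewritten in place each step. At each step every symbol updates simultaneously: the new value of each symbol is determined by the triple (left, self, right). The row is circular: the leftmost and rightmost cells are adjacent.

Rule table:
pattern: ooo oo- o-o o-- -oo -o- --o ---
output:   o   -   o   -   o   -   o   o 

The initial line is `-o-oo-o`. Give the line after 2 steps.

step 1: o-oo-o-
step 2: -oo-o-o

-oo-o-o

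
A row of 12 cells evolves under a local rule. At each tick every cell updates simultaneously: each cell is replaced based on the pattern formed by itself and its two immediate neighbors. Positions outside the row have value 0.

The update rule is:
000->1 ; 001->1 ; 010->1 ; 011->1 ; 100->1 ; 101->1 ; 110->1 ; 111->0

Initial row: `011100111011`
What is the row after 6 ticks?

tick 1: 110111101111
tick 2: 111100111001
tick 3: 100111101111
tick 4: 111100111001  (repeats tick 2; period 2)
tick 6: 111100111001

111100111001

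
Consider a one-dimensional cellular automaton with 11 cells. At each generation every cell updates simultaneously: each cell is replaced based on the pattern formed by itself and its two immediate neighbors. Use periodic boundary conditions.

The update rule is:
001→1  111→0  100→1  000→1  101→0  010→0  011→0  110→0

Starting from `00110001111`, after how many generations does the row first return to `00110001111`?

2

11001110000
00110001111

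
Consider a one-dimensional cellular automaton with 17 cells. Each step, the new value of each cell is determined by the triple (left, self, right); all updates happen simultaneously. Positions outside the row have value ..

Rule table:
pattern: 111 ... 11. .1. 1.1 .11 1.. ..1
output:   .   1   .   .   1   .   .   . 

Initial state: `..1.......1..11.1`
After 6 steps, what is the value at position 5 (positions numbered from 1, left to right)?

.

1...11111......1.
..1.......1111...
1...11111......11
..1.......1111...  (repeats step 2; period 2)
step 6: ..1.......1111...
position 5 holds .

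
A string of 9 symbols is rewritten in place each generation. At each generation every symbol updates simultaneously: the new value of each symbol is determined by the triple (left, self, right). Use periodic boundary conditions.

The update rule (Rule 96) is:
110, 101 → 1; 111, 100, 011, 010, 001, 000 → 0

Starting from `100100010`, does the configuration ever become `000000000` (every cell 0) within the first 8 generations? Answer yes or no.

yes

000000001
000000000
all cells are 0 at generation 2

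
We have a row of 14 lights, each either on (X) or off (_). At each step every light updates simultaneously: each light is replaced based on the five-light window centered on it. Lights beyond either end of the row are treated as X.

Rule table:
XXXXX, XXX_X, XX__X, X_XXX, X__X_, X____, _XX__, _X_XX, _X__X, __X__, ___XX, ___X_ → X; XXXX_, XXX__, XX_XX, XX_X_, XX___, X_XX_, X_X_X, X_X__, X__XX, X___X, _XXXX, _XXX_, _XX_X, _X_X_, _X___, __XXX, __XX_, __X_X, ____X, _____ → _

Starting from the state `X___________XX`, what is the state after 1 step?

__X________X__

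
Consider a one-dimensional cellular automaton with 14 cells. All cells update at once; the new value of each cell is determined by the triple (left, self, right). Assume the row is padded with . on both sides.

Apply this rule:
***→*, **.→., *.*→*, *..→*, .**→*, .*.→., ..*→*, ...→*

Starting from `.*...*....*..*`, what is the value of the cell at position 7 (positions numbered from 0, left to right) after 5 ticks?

*.***.****.**.
.***.****.**.*
***.****.**.*.
**.****.**.*.*
*.****.**.*.*.
position 7 holds *

*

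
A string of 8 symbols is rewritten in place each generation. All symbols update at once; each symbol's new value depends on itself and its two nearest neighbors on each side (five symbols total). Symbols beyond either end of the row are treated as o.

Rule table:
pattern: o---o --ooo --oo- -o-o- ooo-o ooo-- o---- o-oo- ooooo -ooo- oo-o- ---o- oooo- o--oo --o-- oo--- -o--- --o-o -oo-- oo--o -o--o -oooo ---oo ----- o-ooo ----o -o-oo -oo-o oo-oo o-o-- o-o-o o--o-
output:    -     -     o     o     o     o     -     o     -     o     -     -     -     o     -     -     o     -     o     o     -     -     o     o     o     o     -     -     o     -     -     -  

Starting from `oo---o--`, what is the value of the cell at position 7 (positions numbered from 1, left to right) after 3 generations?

o

-o-----o
--o-ooo-
o---oooo
position 7 holds o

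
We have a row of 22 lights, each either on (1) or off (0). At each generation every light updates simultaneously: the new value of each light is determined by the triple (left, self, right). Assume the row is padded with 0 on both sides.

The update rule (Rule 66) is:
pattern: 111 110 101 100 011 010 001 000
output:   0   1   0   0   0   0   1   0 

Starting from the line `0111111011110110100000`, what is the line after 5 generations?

0010000100100000000000

generation 1: 1000001000010010000000
generation 2: 0000010000100100000000
generation 3: 0000100001001000000000
generation 4: 0001000010010000000000
generation 5: 0010000100100000000000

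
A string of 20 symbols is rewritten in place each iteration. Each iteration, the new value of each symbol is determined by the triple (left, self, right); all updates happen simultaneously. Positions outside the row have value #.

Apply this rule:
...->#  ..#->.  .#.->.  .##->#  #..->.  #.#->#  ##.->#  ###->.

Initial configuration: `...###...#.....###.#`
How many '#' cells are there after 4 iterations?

iteration 1: .#.#.#.#...###.#.###
iteration 2: #.#.#.#..#.#.##.##..
iteration 3: ##.#.#....#.######..
iteration 4: .##.#..##..##....#..
count of #: 8

8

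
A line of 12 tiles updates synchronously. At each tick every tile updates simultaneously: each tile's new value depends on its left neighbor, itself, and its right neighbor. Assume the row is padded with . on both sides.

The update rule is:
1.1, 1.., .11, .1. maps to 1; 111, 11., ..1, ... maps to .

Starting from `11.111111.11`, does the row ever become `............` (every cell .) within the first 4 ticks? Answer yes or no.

no

tick 1: 1.11.....11.
tick 2: 111.1....1.1
tick 3: 1..111...111
tick 4: 11.1..1..1..
tick 4 is 11.1..1..1.., still not uniform .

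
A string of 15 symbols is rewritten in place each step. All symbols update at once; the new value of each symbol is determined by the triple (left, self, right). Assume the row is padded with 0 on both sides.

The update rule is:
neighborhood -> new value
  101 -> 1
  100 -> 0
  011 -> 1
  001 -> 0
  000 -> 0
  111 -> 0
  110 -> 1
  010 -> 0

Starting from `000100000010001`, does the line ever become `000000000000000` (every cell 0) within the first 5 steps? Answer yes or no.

yes

000000000000000
all cells are 0 at step 1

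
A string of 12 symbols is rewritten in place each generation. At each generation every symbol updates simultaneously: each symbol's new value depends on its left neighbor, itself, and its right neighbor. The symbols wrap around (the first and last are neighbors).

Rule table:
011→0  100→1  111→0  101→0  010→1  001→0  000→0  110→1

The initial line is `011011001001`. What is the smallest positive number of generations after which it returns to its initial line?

12

001001101101
101100100101
100110110100
110010010110
011011010010
001001011011
101101001001
100101101100
110100100110
010110110010
010010011011
011011001001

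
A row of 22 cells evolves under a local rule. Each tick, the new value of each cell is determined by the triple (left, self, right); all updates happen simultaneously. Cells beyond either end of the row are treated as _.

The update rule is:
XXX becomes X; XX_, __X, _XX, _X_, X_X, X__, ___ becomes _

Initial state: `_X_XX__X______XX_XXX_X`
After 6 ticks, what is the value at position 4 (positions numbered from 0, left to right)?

__________________X___
______________________
______________________  (fixed point — unchanged through tick 6)
position 4 holds _

_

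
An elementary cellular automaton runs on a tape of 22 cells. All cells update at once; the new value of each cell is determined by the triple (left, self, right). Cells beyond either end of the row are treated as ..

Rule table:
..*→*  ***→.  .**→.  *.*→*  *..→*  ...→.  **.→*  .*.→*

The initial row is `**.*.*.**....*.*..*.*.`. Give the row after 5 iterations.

.******.**..**********
*.....**.***.........*
**...*.**..**.......**
.**.***.***.**.....*.*
*.**..**..**.**...****

*.**..**..**.**...****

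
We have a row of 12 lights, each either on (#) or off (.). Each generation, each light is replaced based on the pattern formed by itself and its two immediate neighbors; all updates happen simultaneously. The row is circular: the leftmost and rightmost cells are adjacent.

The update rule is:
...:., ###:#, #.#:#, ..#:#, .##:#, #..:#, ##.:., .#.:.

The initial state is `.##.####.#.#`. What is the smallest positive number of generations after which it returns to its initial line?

12

##.####.#.#.
#.####.#.#.#
.####.#.#.##
####.#.#.##.
###.#.#.##.#
##.#.#.##.##
#.#.#.##.###
.#.#.##.####
#.#.##.####.
.#.##.####.#
#.##.####.#.
.##.####.#.#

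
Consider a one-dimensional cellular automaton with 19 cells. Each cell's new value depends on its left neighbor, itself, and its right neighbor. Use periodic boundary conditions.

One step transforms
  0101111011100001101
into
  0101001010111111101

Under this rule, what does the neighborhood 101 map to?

0

At position 0 the neighborhood is 101; the next row has 0 there.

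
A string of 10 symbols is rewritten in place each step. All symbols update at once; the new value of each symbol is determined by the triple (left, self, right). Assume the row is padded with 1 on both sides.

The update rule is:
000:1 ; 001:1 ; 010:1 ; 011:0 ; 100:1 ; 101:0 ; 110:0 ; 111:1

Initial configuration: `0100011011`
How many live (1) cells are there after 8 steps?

step 1: 0111100001
step 2: 0011011110
step 3: 1100001100
step 4: 1011110011
step 5: 0001101101
step 6: 1110000000
step 7: 1101111111
step 8: 1000111111
count of 1: 7

7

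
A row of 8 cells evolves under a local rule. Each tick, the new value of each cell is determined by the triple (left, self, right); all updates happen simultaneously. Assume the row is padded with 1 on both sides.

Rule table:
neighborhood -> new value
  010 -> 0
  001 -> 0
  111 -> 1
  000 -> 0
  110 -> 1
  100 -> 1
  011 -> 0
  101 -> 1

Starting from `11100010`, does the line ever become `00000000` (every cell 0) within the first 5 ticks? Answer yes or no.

11110001
11111000
11111100
11111110
11111111
tick 5 is 11111111, still not uniform 0

no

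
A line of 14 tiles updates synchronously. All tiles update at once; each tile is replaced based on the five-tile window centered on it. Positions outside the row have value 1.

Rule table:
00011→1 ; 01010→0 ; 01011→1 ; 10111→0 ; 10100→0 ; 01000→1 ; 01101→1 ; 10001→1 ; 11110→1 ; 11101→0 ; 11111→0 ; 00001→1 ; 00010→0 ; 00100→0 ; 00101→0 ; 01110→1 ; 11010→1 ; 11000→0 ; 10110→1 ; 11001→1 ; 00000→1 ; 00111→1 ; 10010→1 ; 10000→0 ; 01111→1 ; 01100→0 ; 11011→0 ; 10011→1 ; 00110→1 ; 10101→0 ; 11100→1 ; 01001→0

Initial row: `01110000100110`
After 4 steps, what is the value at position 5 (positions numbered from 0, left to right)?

00110010001110
11101101111100
01001100101111
10011011010100
position 5 holds 0

0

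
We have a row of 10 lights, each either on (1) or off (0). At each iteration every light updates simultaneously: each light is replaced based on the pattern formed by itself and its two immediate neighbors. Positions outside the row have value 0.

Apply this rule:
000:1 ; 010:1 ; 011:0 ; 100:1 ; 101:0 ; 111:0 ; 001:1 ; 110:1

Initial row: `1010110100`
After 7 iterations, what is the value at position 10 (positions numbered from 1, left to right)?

1010010111
1011110001
1000011111
1111100001
0000111111
1111000001
0001111111
position 10 holds 1

1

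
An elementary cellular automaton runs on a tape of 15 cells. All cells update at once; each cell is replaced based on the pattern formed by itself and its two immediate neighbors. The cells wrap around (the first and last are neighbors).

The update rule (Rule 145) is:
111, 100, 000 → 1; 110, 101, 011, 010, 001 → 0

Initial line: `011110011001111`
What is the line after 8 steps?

100100010001100

001101000100110
100000110010001
011110001001100
001101100100011
100000010011000
011111001000110
001110100110001
100100010001100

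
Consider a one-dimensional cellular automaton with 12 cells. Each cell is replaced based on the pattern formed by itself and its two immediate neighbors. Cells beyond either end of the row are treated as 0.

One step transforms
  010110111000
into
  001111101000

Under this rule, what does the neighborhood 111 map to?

At position 7 the neighborhood is 111; the next row has 0 there.

0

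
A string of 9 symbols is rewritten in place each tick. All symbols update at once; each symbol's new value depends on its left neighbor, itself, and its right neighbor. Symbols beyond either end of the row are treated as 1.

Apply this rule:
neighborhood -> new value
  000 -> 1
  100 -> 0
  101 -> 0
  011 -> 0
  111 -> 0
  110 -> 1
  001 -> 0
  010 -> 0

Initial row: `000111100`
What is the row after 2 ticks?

tick 1: 010000100
tick 2: 000110000

000110000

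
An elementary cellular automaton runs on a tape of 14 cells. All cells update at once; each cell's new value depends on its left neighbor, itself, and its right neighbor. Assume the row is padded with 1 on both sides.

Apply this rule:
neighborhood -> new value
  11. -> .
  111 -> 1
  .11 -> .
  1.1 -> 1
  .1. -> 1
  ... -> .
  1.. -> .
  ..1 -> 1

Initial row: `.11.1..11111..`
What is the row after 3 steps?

.11.1.1.11.111

1..11.1.111..1
..1..111.1..1.
.11.1.1.11.111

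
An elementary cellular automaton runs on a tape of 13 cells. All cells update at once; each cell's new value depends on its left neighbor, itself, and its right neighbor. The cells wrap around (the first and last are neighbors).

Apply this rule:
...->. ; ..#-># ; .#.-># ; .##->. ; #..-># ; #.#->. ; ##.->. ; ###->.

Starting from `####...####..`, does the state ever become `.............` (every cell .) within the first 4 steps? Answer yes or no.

no

....#.#....##
#..##.##..#..
###.....#####
...#...#.....
step 4 is ...#...#....., still not uniform .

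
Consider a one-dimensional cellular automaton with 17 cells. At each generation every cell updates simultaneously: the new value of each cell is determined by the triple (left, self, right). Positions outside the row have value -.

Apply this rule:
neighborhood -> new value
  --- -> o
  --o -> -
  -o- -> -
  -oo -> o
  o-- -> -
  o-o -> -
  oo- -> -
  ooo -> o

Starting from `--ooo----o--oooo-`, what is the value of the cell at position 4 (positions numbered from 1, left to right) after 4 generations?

-

o-oo--oo----ooo--
--o---o--oo-oo--o
o---o----o--o----
--o---oo------ooo
position 4 holds -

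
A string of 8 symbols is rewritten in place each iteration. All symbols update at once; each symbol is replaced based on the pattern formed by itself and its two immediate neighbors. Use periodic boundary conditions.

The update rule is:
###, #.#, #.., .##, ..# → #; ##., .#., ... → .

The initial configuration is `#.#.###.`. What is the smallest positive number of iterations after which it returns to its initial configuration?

8

iteration 1: .#.###.#
iteration 2: #.###.#.
iteration 3: .###.#.#
iteration 4: ###.#.#.
iteration 5: ##.#.#.#
iteration 6: #.#.#.##
iteration 7: .#.#.###
iteration 8: #.#.###.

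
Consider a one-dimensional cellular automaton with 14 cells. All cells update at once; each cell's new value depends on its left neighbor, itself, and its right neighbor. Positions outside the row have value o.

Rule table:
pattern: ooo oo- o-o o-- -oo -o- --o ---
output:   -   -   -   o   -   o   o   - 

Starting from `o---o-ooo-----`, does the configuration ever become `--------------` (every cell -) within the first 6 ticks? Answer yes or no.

tick 1: -o-oo----o---o
tick 2: -o---o--ooo-o-
tick 3: -oo-oooo----o-
tick 4: --------o--oo-
tick 5: o------oooo---
tick 6: -o----o----o-o
tick 6 is -o----o----o-o, still not uniform -

no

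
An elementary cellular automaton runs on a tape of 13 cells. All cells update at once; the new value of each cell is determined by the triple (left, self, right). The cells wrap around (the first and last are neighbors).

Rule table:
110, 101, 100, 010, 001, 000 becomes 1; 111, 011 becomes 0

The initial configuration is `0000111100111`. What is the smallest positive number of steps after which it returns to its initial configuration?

26

1111000111001
0001111001110
1110001110011
0011110011100
1100011100111
0111100111000
1000111001111
1111001110000
0001110011111
1110011100001
0011100111110
1100111000011
0111001111100
1001110000111
1110011111000
0011100001111
1100111110001
0111000011110
1001111100011
1110000111100
0011111000111
1100001111001
0111110001110
1000011110011
1111100011100
0000111100111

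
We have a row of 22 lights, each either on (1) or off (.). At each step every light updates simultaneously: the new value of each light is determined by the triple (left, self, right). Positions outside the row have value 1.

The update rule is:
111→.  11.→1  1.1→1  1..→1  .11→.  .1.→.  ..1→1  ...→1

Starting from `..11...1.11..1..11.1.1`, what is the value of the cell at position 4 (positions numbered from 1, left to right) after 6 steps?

11.1111.1.111.11.11.1.
.11...11.1..11.11.11.1
1.1111.11.11.11.11.11.
11...11.11.11.11.11.11
.1111.11.11.11.11.11..
1...11.11.11.11.11.111
position 4 holds .

.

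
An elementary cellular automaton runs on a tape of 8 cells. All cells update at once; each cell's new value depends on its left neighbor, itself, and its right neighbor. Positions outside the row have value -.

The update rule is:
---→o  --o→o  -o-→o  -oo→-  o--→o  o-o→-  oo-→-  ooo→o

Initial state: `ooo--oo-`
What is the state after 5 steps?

-o-oo--o
oo---ooo
--ooo-o-
oo-o--oo
---ooo--

---ooo--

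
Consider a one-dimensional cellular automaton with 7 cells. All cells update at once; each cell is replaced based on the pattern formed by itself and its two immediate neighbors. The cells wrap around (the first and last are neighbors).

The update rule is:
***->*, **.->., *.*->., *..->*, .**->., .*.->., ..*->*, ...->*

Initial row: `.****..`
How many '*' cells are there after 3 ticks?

6

*.**.**
......*
******.
count of *: 6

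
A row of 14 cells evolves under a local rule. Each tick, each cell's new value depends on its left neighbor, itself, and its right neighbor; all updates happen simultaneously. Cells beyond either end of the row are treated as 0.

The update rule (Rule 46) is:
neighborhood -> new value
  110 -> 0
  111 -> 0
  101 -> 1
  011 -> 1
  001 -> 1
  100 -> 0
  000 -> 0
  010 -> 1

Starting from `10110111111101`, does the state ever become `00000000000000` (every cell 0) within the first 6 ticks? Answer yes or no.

11101100000011
10011000000110
10110000001100
11100000011000
10000000110000
10000001100000
tick 6 is 10000001100000, still not uniform 0

no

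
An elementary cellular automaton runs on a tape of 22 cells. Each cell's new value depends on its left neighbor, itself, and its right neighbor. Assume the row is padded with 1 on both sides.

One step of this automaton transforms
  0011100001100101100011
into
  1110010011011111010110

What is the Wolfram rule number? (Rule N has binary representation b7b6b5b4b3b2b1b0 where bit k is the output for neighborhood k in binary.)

62

position 3: 111 → 0  (bit 7 = 0)
position 4: 110 → 0  (bit 6 = 0)
position 14: 101 → 1  (bit 5 = 1)
position 0: 100 → 1  (bit 4 = 1)
position 2: 011 → 1  (bit 3 = 1)
position 13: 010 → 1  (bit 2 = 1)
position 1: 001 → 1  (bit 1 = 1)
position 6: 000 → 0  (bit 0 = 0)
bits b7..b0 = 00111110 = 62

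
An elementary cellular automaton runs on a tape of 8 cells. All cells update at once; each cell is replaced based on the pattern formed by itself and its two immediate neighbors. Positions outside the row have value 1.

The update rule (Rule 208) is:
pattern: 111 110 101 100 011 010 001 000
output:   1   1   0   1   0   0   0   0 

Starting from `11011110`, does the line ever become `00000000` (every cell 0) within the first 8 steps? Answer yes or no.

11001110
11100110
11110010
11111000
11111100
11111110
11111110  (fixed point — unchanged through step 8)
step 8 is 11111110, still not uniform 0

no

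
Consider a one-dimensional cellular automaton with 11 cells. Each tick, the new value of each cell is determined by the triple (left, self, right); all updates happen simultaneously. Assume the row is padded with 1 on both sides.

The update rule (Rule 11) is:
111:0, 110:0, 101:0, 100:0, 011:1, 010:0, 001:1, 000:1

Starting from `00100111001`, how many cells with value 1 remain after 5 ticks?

01001100011
00011001110
01110011000
01000110011
00011100110
count of 1: 5

5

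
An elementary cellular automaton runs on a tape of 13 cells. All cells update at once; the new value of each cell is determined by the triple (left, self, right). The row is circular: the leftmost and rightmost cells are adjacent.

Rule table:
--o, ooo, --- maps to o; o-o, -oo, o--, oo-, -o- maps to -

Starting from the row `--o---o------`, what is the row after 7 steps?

-o--o--oo-oo-

oo--oo--ooooo
o--o---o-oooo
--o--oo---ooo
-o--o---oo-o-
o--o--oo-----
--o--o---oooo
-o--o--oo-oo-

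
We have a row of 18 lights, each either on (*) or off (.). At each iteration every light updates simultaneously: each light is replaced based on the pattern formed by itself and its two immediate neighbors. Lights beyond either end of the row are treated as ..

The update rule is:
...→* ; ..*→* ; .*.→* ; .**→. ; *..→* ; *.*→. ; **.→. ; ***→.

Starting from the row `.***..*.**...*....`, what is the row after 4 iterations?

****...***........

iteration 1: *...***...********
iteration 2: ****...***........
iteration 3: ....***...********
iteration 4: ****...***........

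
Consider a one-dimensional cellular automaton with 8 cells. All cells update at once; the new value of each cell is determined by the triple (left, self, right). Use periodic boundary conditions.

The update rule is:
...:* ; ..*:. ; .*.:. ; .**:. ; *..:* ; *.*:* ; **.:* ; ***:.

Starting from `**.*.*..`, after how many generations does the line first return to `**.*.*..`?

.**.*.*.
..**.*.*
*..**.*.
.*..**.*
*.*..**.
.*.*..**
*.*.*..*
**.*.*..

8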